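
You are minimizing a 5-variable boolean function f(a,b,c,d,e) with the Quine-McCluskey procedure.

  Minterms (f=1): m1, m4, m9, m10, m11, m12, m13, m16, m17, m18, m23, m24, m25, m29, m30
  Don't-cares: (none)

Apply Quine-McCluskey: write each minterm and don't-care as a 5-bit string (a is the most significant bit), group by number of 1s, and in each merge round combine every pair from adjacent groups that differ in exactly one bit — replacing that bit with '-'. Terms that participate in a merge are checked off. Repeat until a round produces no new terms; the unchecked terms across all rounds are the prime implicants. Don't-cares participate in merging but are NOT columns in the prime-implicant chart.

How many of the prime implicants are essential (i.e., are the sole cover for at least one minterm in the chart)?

8

[col 0] 00001*, 00100*, 01001*, 01010*, 01011*, 01100*, 01101*, 10000*, 10001*, 10010*, 10111, 11000*, 11001*, 11101*, 11110
[col 1] -0001*, -1001*, -1101*, 0-001*, 0-100, 01-01*, 010-1, 0101-, 0110-, 1-000*, 1-001*, 100-0, 1000-*, 11-01*, 1100-*
[col 2] --001, -1-01, 1-00-
Prime implicants: --001, -1-01, 0-100, 010-1, 0101-, 0110-, 1-00-, 100-0, 10111, 11110
PI chart (minterm → PIs covering it):
  1 | --001  (sole → essential)
  4 | 0-100  (sole → essential)
  9 | --001,-1-01,010-1
  10 | 0101-  (sole → essential)
  11 | 010-1,0101-
  12 | 0-100,0110-
  13 | -1-01,0110-
  16 | 1-00-,100-0
  17 | --001,1-00-
  18 | 100-0  (sole → essential)
  23 | 10111  (sole → essential)
  24 | 1-00-  (sole → essential)
  25 | --001,-1-01,1-00-
  29 | -1-01  (sole → essential)
  30 | 11110  (sole → essential)
Essential prime implicants: --001, -1-01, 0-100, 0101-, 1-00-, 100-0, 10111, 11110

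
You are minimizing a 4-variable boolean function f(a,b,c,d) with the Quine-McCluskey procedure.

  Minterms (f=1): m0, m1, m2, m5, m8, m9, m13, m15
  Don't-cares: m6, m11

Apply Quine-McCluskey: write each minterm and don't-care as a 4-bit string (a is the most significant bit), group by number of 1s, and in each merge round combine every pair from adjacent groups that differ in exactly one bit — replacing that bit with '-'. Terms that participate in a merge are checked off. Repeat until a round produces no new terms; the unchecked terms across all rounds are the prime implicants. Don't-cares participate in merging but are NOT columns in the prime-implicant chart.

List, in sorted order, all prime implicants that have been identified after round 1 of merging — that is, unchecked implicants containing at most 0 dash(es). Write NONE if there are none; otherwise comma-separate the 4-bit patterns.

size-2^0 implicants → 0000(✓)  0001(✓)  0010(✓)  0101(✓)  0110(✓)  1000(✓)  1001(✓)  1011(✓)  1101(✓)  1111(✓)
size-2^1 implicants → -000(✓)  -001(✓)  -101(✓)  0-01(✓)  0-10  00-0  000-(✓)  1-01(✓)  1-11(✓)  10-1(✓)  100-(✓)  11-1(✓)
size-2^2 implicants → --01  -00-  1--1
Unchecked terms (primes): --01, -00-, 0-10, 00-0, 1--1

NONE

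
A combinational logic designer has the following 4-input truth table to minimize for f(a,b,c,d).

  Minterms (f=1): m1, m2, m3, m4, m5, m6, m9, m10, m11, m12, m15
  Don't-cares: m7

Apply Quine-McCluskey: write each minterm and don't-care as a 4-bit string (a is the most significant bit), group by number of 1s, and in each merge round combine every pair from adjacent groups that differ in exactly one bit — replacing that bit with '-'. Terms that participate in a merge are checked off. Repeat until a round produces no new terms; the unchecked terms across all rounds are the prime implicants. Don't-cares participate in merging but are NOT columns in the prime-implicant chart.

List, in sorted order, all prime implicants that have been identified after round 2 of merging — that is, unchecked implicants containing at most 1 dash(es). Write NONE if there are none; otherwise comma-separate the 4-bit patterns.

size-2^0 implicants → 0001(✓)  0010(✓)  0011(✓)  0100(✓)  0101(✓)  0110(✓)  0111(✓)  1001(✓)  1010(✓)  1011(✓)  1100(✓)  1111(✓)
size-2^1 implicants → -001(✓)  -010(✓)  -011(✓)  -100  -111(✓)  0-01(✓)  0-10(✓)  0-11(✓)  00-1(✓)  001-(✓)  01-0(✓)  01-1(✓)  010-(✓)  011-(✓)  1-11(✓)  10-1(✓)  101-(✓)
size-2^2 implicants → --11  -0-1  -01-  0--1  0-1-  01--
Unchecked terms (primes): --11, -0-1, -01-, -100, 0--1, 0-1-, 01--

-100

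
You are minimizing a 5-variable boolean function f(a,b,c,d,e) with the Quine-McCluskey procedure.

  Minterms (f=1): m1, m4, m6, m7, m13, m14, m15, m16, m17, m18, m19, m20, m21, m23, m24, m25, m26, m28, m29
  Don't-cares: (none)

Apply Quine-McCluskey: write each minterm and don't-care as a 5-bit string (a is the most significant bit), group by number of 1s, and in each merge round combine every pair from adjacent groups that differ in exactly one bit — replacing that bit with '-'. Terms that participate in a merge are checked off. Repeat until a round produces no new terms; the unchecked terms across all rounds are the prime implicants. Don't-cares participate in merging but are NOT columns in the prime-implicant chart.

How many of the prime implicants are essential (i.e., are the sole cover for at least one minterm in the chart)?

4

Round 0: 00001✓ 00100✓ 00110✓ 00111✓ 01101✓ 01110✓ 01111✓ 10000✓ 10001✓ 10010✓ 10011✓ 10100✓ 10101✓ 10111✓ 11000✓ 11001✓ 11010✓ 11100✓ 11101✓
Round 1: -0001 -0100 -0111 -1101 0-110✓ 0-111✓ 001-0 0011-✓ 011-1 0111-✓ 1-000✓ 1-001✓ 1-010✓ 1-100✓ 1-101✓ 10-00✓ 10-01✓ 10-11✓ 100-0✓ 100-1✓ 1000-✓ 1001-✓ 101-1✓ 1010-✓ 11-00✓ 11-01✓ 110-0✓ 1100-✓ 1110-✓
Round 2: 0-11- 1--00✓ 1--01✓ 1-0-0 1-00-✓ 1-10-✓ 10--1 10-0-✓ 100-- 11-0-✓
Round 3: 1--0-
PIs = {-0001, -0100, -0111, -1101, 0-11-, 001-0, 011-1, 1--0-, 1-0-0, 10--1, 100--}
Coverage chart:
  m1: -0001 ←essential
  m4: -0100,001-0
  m6: 0-11-,001-0
  m7: -0111,0-11-
  m13: -1101,011-1
  m14: 0-11- ←essential
  m15: 0-11-,011-1
  m16: 1--0-,1-0-0,100--
  m17: -0001,1--0-,10--1,100--
  m18: 1-0-0,100--
  m19: 10--1,100--
  m20: -0100,1--0-
  m21: 1--0-,10--1
  m23: -0111,10--1
  m24: 1--0-,1-0-0
  m25: 1--0- ←essential
  m26: 1-0-0 ←essential
  m28: 1--0- ←essential
  m29: -1101,1--0-
Essential: -0001, 0-11-, 1--0-, 1-0-0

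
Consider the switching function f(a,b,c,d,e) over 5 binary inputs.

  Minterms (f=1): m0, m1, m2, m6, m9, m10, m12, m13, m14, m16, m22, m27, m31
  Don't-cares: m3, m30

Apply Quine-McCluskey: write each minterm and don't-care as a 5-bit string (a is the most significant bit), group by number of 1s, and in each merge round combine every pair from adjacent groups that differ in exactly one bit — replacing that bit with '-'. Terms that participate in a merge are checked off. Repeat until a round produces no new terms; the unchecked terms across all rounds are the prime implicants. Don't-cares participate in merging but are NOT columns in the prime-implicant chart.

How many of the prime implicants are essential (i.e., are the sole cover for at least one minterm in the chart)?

size-2^0 implicants → 00000(✓)  00001(✓)  00010(✓)  00011(✓)  00110(✓)  01001(✓)  01010(✓)  01100(✓)  01101(✓)  01110(✓)  10000(✓)  10110(✓)  11011(✓)  11110(✓)  11111(✓)
size-2^1 implicants → -0000  -0110(✓)  -1110(✓)  0-001  0-010(✓)  0-110(✓)  00-10(✓)  000-0(✓)  000-1(✓)  0000-(✓)  0001-(✓)  01-01  01-10(✓)  011-0  0110-  1-110(✓)  11-11  1111-
size-2^2 implicants → --110  0--10  000--
Unchecked terms (primes): --110, -0000, 0--10, 0-001, 000--, 01-01, 011-0, 0110-, 11-11, 1111-
Minterm coverage:
  m0 ⊆ -0000,000--
  m1 ⊆ 0-001,000--
  m2 ⊆ 0--10,000--
  m6 ⊆ --110,0--10
  m9 ⊆ 0-001,01-01
  m10 ⊆ 0--10 [E]
  m12 ⊆ 011-0,0110-
  m13 ⊆ 01-01,0110-
  m14 ⊆ --110,0--10,011-0
  m16 ⊆ -0000 [E]
  m22 ⊆ --110 [E]
  m27 ⊆ 11-11 [E]
  m31 ⊆ 11-11,1111-
E = {--110, -0000, 0--10, 11-11}

4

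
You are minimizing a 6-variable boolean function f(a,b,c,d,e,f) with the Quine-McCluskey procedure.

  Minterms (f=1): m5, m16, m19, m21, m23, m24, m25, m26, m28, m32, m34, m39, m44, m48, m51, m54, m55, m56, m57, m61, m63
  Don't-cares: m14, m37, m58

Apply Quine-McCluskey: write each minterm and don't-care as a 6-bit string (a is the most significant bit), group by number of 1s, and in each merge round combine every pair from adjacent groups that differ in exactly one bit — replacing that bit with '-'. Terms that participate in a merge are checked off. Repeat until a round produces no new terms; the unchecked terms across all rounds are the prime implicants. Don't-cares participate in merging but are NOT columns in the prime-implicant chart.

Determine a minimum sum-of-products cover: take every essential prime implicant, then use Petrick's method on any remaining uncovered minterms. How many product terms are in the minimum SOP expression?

Round 0: 000101✓ 001110 010000✓ 010011✓ 010101✓ 010111✓ 011000✓ 011001✓ 011010✓ 011100✓ 100000✓ 100010✓ 100101✓ 100111✓ 101100 110000✓ 110011✓ 110110✓ 110111✓ 111000✓ 111001✓ 111010✓ 111101✓ 111111✓
Round 1: -00101 -10000✓ -10011✓ -10111✓ -11000✓ -11001✓ -11010✓ 0-0101 01-000✓ 010-11✓ 0101-1 011-00 0110-0✓ 01100-✓ 1-0000 1-0111 1000-0 1001-1 11-000✓ 11-111 110-11✓ 11011- 111-01 1110-0✓ 11100-✓ 1111-1
Round 2: -1-000 -10-11 -110-0 -1100-
PIs = {-00101, -1-000, -10-11, -110-0, -1100-, 0-0101, 001110, 0101-1, 011-00, 1-0000, 1-0111, 1000-0, 1001-1, 101100, 11-111, 11011-, 111-01, 1111-1}
Coverage chart:
  m5: -00101,0-0101
  m16: -1-000 ←essential
  m19: -10-11 ←essential
  m21: 0-0101,0101-1
  m23: -10-11,0101-1
  m24: -1-000,-110-0,-1100-,011-00
  m25: -1100- ←essential
  m26: -110-0 ←essential
  m28: 011-00 ←essential
  m32: 1-0000,1000-0
  m34: 1000-0 ←essential
  m39: 1-0111,1001-1
  m44: 101100 ←essential
  m48: -1-000,1-0000
  m51: -10-11 ←essential
  m54: 11011- ←essential
  m55: -10-11,1-0111,11-111,11011-
  m56: -1-000,-110-0,-1100-
  m57: -1100-,111-01
  m61: 111-01,1111-1
  m63: 11-111,1111-1
Essential: -1-000, -10-11, -110-0, -1100-, 011-00, 1000-0, 101100, 11011-
Petrick residual → 0-0101, 1-0111, 1111-1
Min cover (11 terms): bd'e'f' + bc'ef + bcd'f' + bcd'e' + a'c'de'f + a'bce'f' + ac'def + ab'c'd'f' + ab'cde'f' + abc'de + abcdf

11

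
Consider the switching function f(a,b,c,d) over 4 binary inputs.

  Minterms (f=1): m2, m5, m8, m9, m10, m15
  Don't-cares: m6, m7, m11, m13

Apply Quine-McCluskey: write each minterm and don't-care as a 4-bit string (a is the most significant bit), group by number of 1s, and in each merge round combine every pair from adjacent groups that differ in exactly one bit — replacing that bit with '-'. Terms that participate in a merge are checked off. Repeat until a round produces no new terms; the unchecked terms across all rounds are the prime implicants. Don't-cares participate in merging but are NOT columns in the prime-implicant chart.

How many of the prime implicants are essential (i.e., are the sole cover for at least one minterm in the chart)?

2

size-2^0 implicants → 0010(✓)  0101(✓)  0110(✓)  0111(✓)  1000(✓)  1001(✓)  1010(✓)  1011(✓)  1101(✓)  1111(✓)
size-2^1 implicants → -010  -101(✓)  -111(✓)  0-10  01-1(✓)  011-  1-01(✓)  1-11(✓)  10-0(✓)  10-1(✓)  100-(✓)  101-(✓)  11-1(✓)
size-2^2 implicants → -1-1  1--1  10--
Unchecked terms (primes): -010, -1-1, 0-10, 011-, 1--1, 10--
Minterm coverage:
  m2 ⊆ -010,0-10
  m5 ⊆ -1-1 [E]
  m8 ⊆ 10-- [E]
  m9 ⊆ 1--1,10--
  m10 ⊆ -010,10--
  m15 ⊆ -1-1,1--1
E = {-1-1, 10--}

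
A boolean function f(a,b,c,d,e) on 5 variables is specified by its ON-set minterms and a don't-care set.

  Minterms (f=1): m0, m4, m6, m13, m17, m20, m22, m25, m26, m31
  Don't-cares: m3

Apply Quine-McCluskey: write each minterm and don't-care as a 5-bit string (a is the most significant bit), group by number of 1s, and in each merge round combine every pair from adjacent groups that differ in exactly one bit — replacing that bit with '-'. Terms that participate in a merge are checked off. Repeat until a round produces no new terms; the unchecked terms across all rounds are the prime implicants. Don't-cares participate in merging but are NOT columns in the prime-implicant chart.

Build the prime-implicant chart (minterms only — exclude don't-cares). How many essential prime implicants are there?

[col 0] 00000*, 00011, 00100*, 00110*, 01101, 10001*, 10100*, 10110*, 11001*, 11010, 11111
[col 1] -0100*, -0110*, 00-00, 001-0*, 1-001, 101-0*
[col 2] -01-0
Prime implicants: -01-0, 00-00, 00011, 01101, 1-001, 11010, 11111
PI chart (minterm → PIs covering it):
  0 | 00-00  (sole → essential)
  4 | -01-0,00-00
  6 | -01-0  (sole → essential)
  13 | 01101  (sole → essential)
  17 | 1-001  (sole → essential)
  20 | -01-0  (sole → essential)
  22 | -01-0  (sole → essential)
  25 | 1-001  (sole → essential)
  26 | 11010  (sole → essential)
  31 | 11111  (sole → essential)
Essential prime implicants: -01-0, 00-00, 01101, 1-001, 11010, 11111

6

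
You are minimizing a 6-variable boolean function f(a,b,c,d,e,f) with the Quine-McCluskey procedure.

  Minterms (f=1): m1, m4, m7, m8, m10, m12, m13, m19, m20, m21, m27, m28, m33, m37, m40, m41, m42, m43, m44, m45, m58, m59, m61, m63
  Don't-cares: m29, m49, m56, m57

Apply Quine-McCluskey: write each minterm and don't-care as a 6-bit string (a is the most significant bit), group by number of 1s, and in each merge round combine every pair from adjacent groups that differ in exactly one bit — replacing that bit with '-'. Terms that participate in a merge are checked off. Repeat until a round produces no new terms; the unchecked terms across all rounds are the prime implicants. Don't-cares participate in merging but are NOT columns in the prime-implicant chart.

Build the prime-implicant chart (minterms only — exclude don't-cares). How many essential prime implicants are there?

[col 0] 000001*, 000100*, 000111, 001000*, 001010*, 001100*, 001101*, 010011*, 010100*, 010101*, 011011*, 011100*, 011101*, 100001*, 100101*, 101000*, 101001*, 101010*, 101011*, 101100*, 101101*, 110001*, 111000*, 111001*, 111010*, 111011*, 111101*, 111111*
[col 1] -00001, -01000*, -01010*, -01100*, -01101*, -11011, -11101*, 0-0100*, 0-1100*, 0-1101*, 00-100*, 001-00*, 0010-0*, 00110-*, 01-011, 01-100*, 01-101*, 01010-*, 01110-*, 1-0001*, 1-1000*, 1-1001*, 1-1010*, 1-1011*, 1-1101*, 10-001*, 10-101*, 100-01*, 101-00*, 101-01*, 1010-0*, 1010-1*, 10100-*, 10101-*, 10110-*, 11-001*, 111-01*, 111-11*, 1110-0*, 1110-1*, 11100-*, 11101-*, 1111-1*
[col 2] --1101, -01-00, -010-0, -0110-, 0--100, 0-110-, 01-10-, 1--001, 1-1-01, 1-10-0*, 1-10-1*, 1-100-*, 1-101-*, 10--01, 101-0-, 1010--*, 111--1, 1110--*
[col 3] 1-10--
Prime implicants: --1101, -00001, -01-00, -010-0, -0110-, -11011, 0--100, 0-110-, 000111, 01-011, 01-10-, 1--001, 1-1-01, 1-10--, 10--01, 101-0-, 111--1
PI chart (minterm → PIs covering it):
  1 | -00001  (sole → essential)
  4 | 0--100  (sole → essential)
  7 | 000111  (sole → essential)
  8 | -01-00,-010-0
  10 | -010-0  (sole → essential)
  12 | -01-00,-0110-,0--100,0-110-
  13 | --1101,-0110-,0-110-
  19 | 01-011  (sole → essential)
  20 | 0--100,01-10-
  21 | 01-10-  (sole → essential)
  27 | -11011,01-011
  28 | 0--100,0-110-,01-10-
  33 | -00001,1--001,10--01
  37 | 10--01  (sole → essential)
  40 | -01-00,-010-0,1-10--,101-0-
  41 | 1--001,1-1-01,1-10--,10--01,101-0-
  42 | -010-0,1-10--
  43 | 1-10--  (sole → essential)
  44 | -01-00,-0110-,101-0-
  45 | --1101,-0110-,1-1-01,10--01,101-0-
  58 | 1-10--  (sole → essential)
  59 | -11011,1-10--,111--1
  61 | --1101,1-1-01,111--1
  63 | 111--1  (sole → essential)
Essential prime implicants: -00001, -010-0, 0--100, 000111, 01-011, 01-10-, 1-10--, 10--01, 111--1

9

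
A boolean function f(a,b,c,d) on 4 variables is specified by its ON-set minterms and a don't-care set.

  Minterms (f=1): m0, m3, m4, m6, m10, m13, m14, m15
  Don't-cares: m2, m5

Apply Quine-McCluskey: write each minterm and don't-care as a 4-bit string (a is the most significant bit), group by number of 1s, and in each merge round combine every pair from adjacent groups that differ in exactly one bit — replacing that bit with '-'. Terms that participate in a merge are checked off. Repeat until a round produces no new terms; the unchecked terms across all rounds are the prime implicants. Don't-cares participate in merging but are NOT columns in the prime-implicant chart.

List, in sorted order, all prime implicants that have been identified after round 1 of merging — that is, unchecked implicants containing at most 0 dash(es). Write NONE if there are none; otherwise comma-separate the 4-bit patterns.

NONE

Round 0: 0000✓ 0010✓ 0011✓ 0100✓ 0101✓ 0110✓ 1010✓ 1101✓ 1110✓ 1111✓
Round 1: -010✓ -101 -110✓ 0-00✓ 0-10✓ 00-0✓ 001- 01-0✓ 010- 1-10✓ 11-1 111-
Round 2: --10 0--0
PIs = {--10, -101, 0--0, 001-, 010-, 11-1, 111-}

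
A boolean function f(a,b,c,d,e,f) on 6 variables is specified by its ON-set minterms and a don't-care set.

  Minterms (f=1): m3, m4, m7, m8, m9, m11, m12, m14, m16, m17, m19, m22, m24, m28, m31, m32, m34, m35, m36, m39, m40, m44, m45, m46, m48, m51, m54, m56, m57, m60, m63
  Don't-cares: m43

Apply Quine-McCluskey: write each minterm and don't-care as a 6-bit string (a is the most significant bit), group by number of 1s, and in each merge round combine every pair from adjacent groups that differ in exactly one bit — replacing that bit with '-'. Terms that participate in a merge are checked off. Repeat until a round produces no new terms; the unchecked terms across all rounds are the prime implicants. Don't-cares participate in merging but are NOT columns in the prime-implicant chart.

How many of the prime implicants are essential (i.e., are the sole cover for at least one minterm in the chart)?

Round 0: 000011✓ 000100✓ 000111✓ 001000✓ 001001✓ 001011✓ 001100✓ 001110✓ 010000✓ 010001✓ 010011✓ 010110✓ 011000✓ 011100✓ 011111✓ 100000✓ 100010✓ 100011✓ 100100✓ 100111✓ 101000✓ 101011✓ 101100✓ 101101✓ 101110✓ 110000✓ 110011✓ 110110✓ 111000✓ 111001✓ 111100✓ 111111✓
Round 1: -00011✓ -00100✓ -00111✓ -01000✓ -01011✓ -01100✓ -01110✓ -10000✓ -10011✓ -10110 -11000✓ -11100✓ -11111 0-0011✓ 0-1000✓ 0-1100✓ 00-011✓ 00-100✓ 000-11✓ 001-00✓ 0010-1 00100- 0011-0✓ 01-000✓ 0100-1 01000- 011-00✓ 1-0000✓ 1-0011✓ 1-1000✓ 1-1100✓ 10-000✓ 10-011✓ 10-100✓ 100-00✓ 100-11✓ 1000-0 10001- 101-00✓ 1011-0✓ 10110- 11-000✓ 111-00✓ 11100-
Round 2: --0011 --1000✓ --1100✓ -0-011 -0-100 -00-11 -01-00✓ -011-0 -1-000 -11-00✓ 0-1-00✓ 1--000 1-1-00✓ 10--00
Round 3: --1-00
PIs = {--0011, --1-00, -0-011, -0-100, -00-11, -011-0, -1-000, -10110, -11111, 0010-1, 00100-, 0100-1, 01000-, 1--000, 10--00, 1000-0, 10001-, 10110-, 11100-}
Coverage chart:
  m3: --0011,-0-011,-00-11
  m4: -0-100 ←essential
  m7: -00-11 ←essential
  m8: --1-00,00100-
  m9: 0010-1,00100-
  m11: -0-011,0010-1
  m12: --1-00,-0-100,-011-0
  m14: -011-0 ←essential
  m16: -1-000,01000-
  m17: 0100-1,01000-
  m19: --0011,0100-1
  m22: -10110 ←essential
  m24: --1-00,-1-000
  m28: --1-00 ←essential
  m31: -11111 ←essential
  m32: 1--000,10--00,1000-0
  m34: 1000-0,10001-
  m35: --0011,-0-011,-00-11,10001-
  m36: -0-100,10--00
  m39: -00-11 ←essential
  m40: --1-00,1--000,10--00
  m44: --1-00,-0-100,-011-0,10--00,10110-
  m45: 10110- ←essential
  m46: -011-0 ←essential
  m48: -1-000,1--000
  m51: --0011 ←essential
  m54: -10110 ←essential
  m56: --1-00,-1-000,1--000,11100-
  m57: 11100- ←essential
  m60: --1-00 ←essential
  m63: -11111 ←essential
Essential: --0011, --1-00, -0-100, -00-11, -011-0, -10110, -11111, 10110-, 11100-

9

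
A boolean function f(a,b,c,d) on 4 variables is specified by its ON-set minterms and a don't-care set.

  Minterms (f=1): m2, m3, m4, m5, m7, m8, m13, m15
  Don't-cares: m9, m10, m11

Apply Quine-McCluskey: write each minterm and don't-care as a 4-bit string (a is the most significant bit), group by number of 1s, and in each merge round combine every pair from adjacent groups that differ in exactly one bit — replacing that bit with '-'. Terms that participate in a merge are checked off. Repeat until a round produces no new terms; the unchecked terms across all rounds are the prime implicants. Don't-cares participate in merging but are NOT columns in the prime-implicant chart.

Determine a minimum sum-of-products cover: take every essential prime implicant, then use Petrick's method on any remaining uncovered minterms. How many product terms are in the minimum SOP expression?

[col 0] 0010*, 0011*, 0100*, 0101*, 0111*, 1000*, 1001*, 1010*, 1011*, 1101*, 1111*
[col 1] -010*, -011*, -101*, -111*, 0-11*, 001-*, 01-1*, 010-, 1-01*, 1-11*, 10-0*, 10-1*, 100-*, 101-*, 11-1*
[col 2] --11, -01-, -1-1, 1--1, 10--
Prime implicants: --11, -01-, -1-1, 010-, 1--1, 10--
PI chart (minterm → PIs covering it):
  2 | -01-  (sole → essential)
  3 | --11,-01-
  4 | 010-  (sole → essential)
  5 | -1-1,010-
  7 | --11,-1-1
  8 | 10--  (sole → essential)
  13 | -1-1,1--1
  15 | --11,-1-1,1--1
Essential prime implicants: -01-, 010-, 10--
Petrick residual → -1-1
Minimum SOP uses 4 PIs: b'c + bd + a'bc' + ab'

4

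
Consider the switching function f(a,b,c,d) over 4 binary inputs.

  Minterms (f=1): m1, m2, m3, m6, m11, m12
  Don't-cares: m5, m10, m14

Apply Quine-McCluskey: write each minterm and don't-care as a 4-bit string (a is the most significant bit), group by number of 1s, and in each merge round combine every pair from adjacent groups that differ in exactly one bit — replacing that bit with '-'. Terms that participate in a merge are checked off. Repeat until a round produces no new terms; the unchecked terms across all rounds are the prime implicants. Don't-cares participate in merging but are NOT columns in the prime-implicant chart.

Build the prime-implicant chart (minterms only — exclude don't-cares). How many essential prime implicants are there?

3

[col 0] 0001*, 0010*, 0011*, 0101*, 0110*, 1010*, 1011*, 1100*, 1110*
[col 1] -010*, -011*, -110*, 0-01, 0-10*, 00-1, 001-*, 1-10*, 101-*, 11-0
[col 2] --10, -01-
Prime implicants: --10, -01-, 0-01, 00-1, 11-0
PI chart (minterm → PIs covering it):
  1 | 0-01,00-1
  2 | --10,-01-
  3 | -01-,00-1
  6 | --10  (sole → essential)
  11 | -01-  (sole → essential)
  12 | 11-0  (sole → essential)
Essential prime implicants: --10, -01-, 11-0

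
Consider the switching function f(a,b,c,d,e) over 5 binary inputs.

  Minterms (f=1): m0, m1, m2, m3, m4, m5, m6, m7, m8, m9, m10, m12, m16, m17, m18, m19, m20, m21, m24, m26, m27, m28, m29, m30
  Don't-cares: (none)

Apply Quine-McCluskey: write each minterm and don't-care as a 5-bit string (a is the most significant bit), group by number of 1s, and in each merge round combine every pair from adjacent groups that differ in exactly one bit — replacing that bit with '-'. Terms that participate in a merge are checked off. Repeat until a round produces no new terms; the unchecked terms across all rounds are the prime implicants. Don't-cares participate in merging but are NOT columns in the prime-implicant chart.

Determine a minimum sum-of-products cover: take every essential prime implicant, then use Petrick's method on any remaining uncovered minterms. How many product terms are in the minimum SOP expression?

8

[col 0] 00000*, 00001*, 00010*, 00011*, 00100*, 00101*, 00110*, 00111*, 01000*, 01001*, 01010*, 01100*, 10000*, 10001*, 10010*, 10011*, 10100*, 10101*, 11000*, 11010*, 11011*, 11100*, 11101*, 11110*
[col 1] -0000*, -0001*, -0010*, -0011*, -0100*, -0101*, -1000*, -1010*, -1100*, 0-000*, 0-001*, 0-010*, 0-100*, 00-00*, 00-01*, 00-10*, 00-11*, 000-0*, 000-1*, 0000-*, 0001-*, 001-0*, 001-1*, 0010-*, 0011-*, 01-00*, 010-0*, 0100-*, 1-000*, 1-010*, 1-011*, 1-100*, 1-101*, 10-00*, 10-01*, 100-0*, 100-1*, 1000-*, 1001-*, 1010-*, 11-00*, 11-10*, 110-0*, 1101-*, 111-0*, 1110-*
[col 2] --000*, --010*, --100*, -0-00*, -0-01*, -00-0*, -00-1*, -000-*, -001-*, -010-*, -1-00*, -10-0*, 0--00*, 0-0-0*, 0-00-, 00--0*, 00--1*, 00-0-*, 00-1-*, 000--*, 001--*, 1--00*, 1-0-0*, 1-01-, 1-10-, 10-0-*, 100--*, 11--0
[col 3] ---00, --0-0, -0-0-, -00--, 00---
Prime implicants: ---00, --0-0, -0-0-, -00--, 0-00-, 00---, 1-01-, 1-10-, 11--0
PI chart (minterm → PIs covering it):
  0 | ---00,--0-0,-0-0-,-00--,0-00-,00---
  1 | -0-0-,-00--,0-00-,00---
  2 | --0-0,-00--,00---
  3 | -00--,00---
  4 | ---00,-0-0-,00---
  5 | -0-0-,00---
  6 | 00---  (sole → essential)
  7 | 00---  (sole → essential)
  8 | ---00,--0-0,0-00-
  9 | 0-00-  (sole → essential)
  10 | --0-0  (sole → essential)
  12 | ---00  (sole → essential)
  16 | ---00,--0-0,-0-0-,-00--
  17 | -0-0-,-00--
  18 | --0-0,-00--,1-01-
  19 | -00--,1-01-
  20 | ---00,-0-0-,1-10-
  21 | -0-0-,1-10-
  24 | ---00,--0-0,11--0
  26 | --0-0,1-01-,11--0
  27 | 1-01-  (sole → essential)
  28 | ---00,1-10-,11--0
  29 | 1-10-  (sole → essential)
  30 | 11--0  (sole → essential)
Essential prime implicants: ---00, --0-0, 0-00-, 00---, 1-01-, 1-10-, 11--0
Petrick residual → -0-0-
Minimum SOP uses 8 PIs: d'e' + c'e' + b'd' + a'c'd' + a'b' + ac'd + acd' + abe'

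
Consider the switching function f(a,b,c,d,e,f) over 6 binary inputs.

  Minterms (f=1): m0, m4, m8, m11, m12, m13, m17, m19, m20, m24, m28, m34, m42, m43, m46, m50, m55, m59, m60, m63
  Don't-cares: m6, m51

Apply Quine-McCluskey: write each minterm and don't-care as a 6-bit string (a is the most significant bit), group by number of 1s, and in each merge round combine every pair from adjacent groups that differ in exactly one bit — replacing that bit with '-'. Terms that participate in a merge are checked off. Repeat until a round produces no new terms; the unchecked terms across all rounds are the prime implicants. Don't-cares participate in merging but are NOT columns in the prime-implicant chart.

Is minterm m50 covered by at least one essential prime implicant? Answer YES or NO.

size-2^0 implicants → 000000(✓)  000100(✓)  000110(✓)  001000(✓)  001011(✓)  001100(✓)  001101(✓)  010001(✓)  010011(✓)  010100(✓)  011000(✓)  011100(✓)  100010(✓)  101010(✓)  101011(✓)  101110(✓)  110010(✓)  110011(✓)  110111(✓)  111011(✓)  111100(✓)  111111(✓)
size-2^1 implicants → -01011  -10011  -11100  0-0100(✓)  0-1000(✓)  0-1100(✓)  00-000(✓)  00-100(✓)  000-00(✓)  0001-0  001-00(✓)  00110-  01-100(✓)  0100-1  011-00(✓)  1-0010  1-1011  10-010  101-10  10101-  11-011(✓)  11-111(✓)  110-11(✓)  11001-  111-11(✓)
size-2^2 implicants → 0--100  0-1-00  00--00  11--11
Unchecked terms (primes): -01011, -10011, -11100, 0--100, 0-1-00, 00--00, 0001-0, 00110-, 0100-1, 1-0010, 1-1011, 10-010, 101-10, 10101-, 11--11, 11001-
Minterm coverage:
  m0 ⊆ 00--00 [E]
  m4 ⊆ 0--100,00--00,0001-0
  m8 ⊆ 0-1-00,00--00
  m11 ⊆ -01011 [E]
  m12 ⊆ 0--100,0-1-00,00--00,00110-
  m13 ⊆ 00110- [E]
  m17 ⊆ 0100-1 [E]
  m19 ⊆ -10011,0100-1
  m20 ⊆ 0--100 [E]
  m24 ⊆ 0-1-00 [E]
  m28 ⊆ -11100,0--100,0-1-00
  m34 ⊆ 1-0010,10-010
  m42 ⊆ 10-010,101-10,10101-
  m43 ⊆ -01011,1-1011,10101-
  m46 ⊆ 101-10 [E]
  m50 ⊆ 1-0010,11001-
  m55 ⊆ 11--11 [E]
  m59 ⊆ 1-1011,11--11
  m60 ⊆ -11100 [E]
  m63 ⊆ 11--11 [E]
E = {-01011, -11100, 0--100, 0-1-00, 00--00, 00110-, 0100-1, 101-10, 11--11}

NO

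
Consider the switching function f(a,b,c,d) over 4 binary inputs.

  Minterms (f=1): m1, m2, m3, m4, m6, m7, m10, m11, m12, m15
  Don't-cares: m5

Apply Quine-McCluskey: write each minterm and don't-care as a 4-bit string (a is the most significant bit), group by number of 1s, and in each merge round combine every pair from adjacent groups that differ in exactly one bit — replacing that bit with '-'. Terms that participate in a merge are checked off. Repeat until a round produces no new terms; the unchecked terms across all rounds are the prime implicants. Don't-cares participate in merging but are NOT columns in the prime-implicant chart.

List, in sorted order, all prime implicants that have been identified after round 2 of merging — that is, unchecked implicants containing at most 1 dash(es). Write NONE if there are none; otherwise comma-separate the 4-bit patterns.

[col 0] 0001*, 0010*, 0011*, 0100*, 0101*, 0110*, 0111*, 1010*, 1011*, 1100*, 1111*
[col 1] -010*, -011*, -100, -111*, 0-01*, 0-10*, 0-11*, 00-1*, 001-*, 01-0*, 01-1*, 010-*, 011-*, 1-11*, 101-*
[col 2] --11, -01-, 0--1, 0-1-, 01--
Prime implicants: --11, -01-, -100, 0--1, 0-1-, 01--

-100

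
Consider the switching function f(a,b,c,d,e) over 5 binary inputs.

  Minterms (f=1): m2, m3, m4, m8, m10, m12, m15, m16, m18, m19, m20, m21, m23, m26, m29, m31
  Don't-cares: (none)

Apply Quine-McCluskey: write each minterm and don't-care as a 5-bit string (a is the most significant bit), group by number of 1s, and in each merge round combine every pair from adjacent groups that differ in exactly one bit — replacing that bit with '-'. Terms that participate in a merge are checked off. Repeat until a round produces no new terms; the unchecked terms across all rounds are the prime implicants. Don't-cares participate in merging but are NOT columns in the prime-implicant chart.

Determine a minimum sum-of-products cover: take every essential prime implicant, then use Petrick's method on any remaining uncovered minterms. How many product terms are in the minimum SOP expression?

7

size-2^0 implicants → 00010(✓)  00011(✓)  00100(✓)  01000(✓)  01010(✓)  01100(✓)  01111(✓)  10000(✓)  10010(✓)  10011(✓)  10100(✓)  10101(✓)  10111(✓)  11010(✓)  11101(✓)  11111(✓)
size-2^1 implicants → -0010(✓)  -0011(✓)  -0100  -1010(✓)  -1111  0-010(✓)  0-100  0001-(✓)  01-00  010-0  1-010(✓)  1-101(✓)  1-111(✓)  10-00  10-11  100-0  1001-(✓)  101-1(✓)  1010-  111-1(✓)
size-2^2 implicants → --010  -001-  1-1-1
Unchecked terms (primes): --010, -001-, -0100, -1111, 0-100, 01-00, 010-0, 1-1-1, 10-00, 10-11, 100-0, 1010-
Minterm coverage:
  m2 ⊆ --010,-001-
  m3 ⊆ -001- [E]
  m4 ⊆ -0100,0-100
  m8 ⊆ 01-00,010-0
  m10 ⊆ --010,010-0
  m12 ⊆ 0-100,01-00
  m15 ⊆ -1111 [E]
  m16 ⊆ 10-00,100-0
  m18 ⊆ --010,-001-,100-0
  m19 ⊆ -001-,10-11
  m20 ⊆ -0100,10-00,1010-
  m21 ⊆ 1-1-1,1010-
  m23 ⊆ 1-1-1,10-11
  m26 ⊆ --010 [E]
  m29 ⊆ 1-1-1 [E]
  m31 ⊆ -1111,1-1-1
E = {--010, -001-, -1111, 1-1-1}
Petrick residual → -0100, 01-00, 10-00
Cover = c'de' + b'c'd + b'cd'e' + bcde + a'bd'e' + ace + ab'd'e'  |cover|=7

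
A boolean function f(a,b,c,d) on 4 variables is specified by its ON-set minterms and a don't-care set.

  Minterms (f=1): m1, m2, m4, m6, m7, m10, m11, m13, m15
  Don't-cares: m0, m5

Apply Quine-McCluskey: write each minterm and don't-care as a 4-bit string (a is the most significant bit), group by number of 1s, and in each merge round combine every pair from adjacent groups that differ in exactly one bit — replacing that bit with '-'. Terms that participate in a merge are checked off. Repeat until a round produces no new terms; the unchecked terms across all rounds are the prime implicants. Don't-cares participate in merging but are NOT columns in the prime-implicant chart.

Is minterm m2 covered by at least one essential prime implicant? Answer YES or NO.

NO

Round 0: 0000✓ 0001✓ 0010✓ 0100✓ 0101✓ 0110✓ 0111✓ 1010✓ 1011✓ 1101✓ 1111✓
Round 1: -010 -101✓ -111✓ 0-00✓ 0-01✓ 0-10✓ 00-0✓ 000-✓ 01-0✓ 01-1✓ 010-✓ 011-✓ 1-11 101- 11-1✓
Round 2: -1-1 0--0 0-0- 01--
PIs = {-010, -1-1, 0--0, 0-0-, 01--, 1-11, 101-}
Coverage chart:
  m1: 0-0- ←essential
  m2: -010,0--0
  m4: 0--0,0-0-,01--
  m6: 0--0,01--
  m7: -1-1,01--
  m10: -010,101-
  m11: 1-11,101-
  m13: -1-1 ←essential
  m15: -1-1,1-11
Essential: -1-1, 0-0-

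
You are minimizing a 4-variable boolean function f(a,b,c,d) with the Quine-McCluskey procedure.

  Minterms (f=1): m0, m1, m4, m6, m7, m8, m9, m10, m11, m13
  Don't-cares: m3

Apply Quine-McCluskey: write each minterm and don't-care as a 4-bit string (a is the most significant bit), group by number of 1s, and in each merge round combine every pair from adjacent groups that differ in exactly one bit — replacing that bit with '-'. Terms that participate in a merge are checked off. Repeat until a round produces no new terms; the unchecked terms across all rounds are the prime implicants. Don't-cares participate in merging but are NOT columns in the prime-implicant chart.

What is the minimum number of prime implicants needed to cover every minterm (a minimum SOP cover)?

size-2^0 implicants → 0000(✓)  0001(✓)  0011(✓)  0100(✓)  0110(✓)  0111(✓)  1000(✓)  1001(✓)  1010(✓)  1011(✓)  1101(✓)
size-2^1 implicants → -000(✓)  -001(✓)  -011(✓)  0-00  0-11  00-1(✓)  000-(✓)  01-0  011-  1-01  10-0(✓)  10-1(✓)  100-(✓)  101-(✓)
size-2^2 implicants → -0-1  -00-  10--
Unchecked terms (primes): -0-1, -00-, 0-00, 0-11, 01-0, 011-, 1-01, 10--
Minterm coverage:
  m0 ⊆ -00-,0-00
  m1 ⊆ -0-1,-00-
  m4 ⊆ 0-00,01-0
  m6 ⊆ 01-0,011-
  m7 ⊆ 0-11,011-
  m8 ⊆ -00-,10--
  m9 ⊆ -0-1,-00-,1-01,10--
  m10 ⊆ 10-- [E]
  m11 ⊆ -0-1,10--
  m13 ⊆ 1-01 [E]
E = {1-01, 10--}
Petrick residual → -0-1, 0-00, 011-
Cover = b'd + a'c'd' + a'bc + ac'd + ab'  |cover|=5

5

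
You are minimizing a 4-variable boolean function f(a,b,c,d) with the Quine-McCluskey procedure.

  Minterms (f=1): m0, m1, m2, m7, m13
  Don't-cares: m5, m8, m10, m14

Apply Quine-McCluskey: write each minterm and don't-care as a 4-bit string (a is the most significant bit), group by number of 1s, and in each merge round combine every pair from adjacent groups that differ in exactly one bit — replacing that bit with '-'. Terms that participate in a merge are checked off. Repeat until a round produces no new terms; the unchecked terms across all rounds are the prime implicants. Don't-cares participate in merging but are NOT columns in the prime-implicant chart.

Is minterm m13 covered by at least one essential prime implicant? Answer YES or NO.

YES

[col 0] 0000*, 0001*, 0010*, 0101*, 0111*, 1000*, 1010*, 1101*, 1110*
[col 1] -000*, -010*, -101, 0-01, 00-0*, 000-, 01-1, 1-10, 10-0*
[col 2] -0-0
Prime implicants: -0-0, -101, 0-01, 000-, 01-1, 1-10
PI chart (minterm → PIs covering it):
  0 | -0-0,000-
  1 | 0-01,000-
  2 | -0-0  (sole → essential)
  7 | 01-1  (sole → essential)
  13 | -101  (sole → essential)
Essential prime implicants: -0-0, -101, 01-1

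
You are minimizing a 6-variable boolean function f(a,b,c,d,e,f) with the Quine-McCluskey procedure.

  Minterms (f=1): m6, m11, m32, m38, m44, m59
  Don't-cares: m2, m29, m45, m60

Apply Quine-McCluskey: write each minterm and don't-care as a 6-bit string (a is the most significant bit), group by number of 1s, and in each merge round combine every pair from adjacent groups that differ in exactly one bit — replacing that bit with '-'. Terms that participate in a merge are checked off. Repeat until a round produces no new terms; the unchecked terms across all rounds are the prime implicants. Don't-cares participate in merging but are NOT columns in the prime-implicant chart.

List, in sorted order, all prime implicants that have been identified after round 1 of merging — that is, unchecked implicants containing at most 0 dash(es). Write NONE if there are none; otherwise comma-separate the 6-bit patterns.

001011, 011101, 100000, 111011

size-2^0 implicants → 000010(✓)  000110(✓)  001011  011101  100000  100110(✓)  101100(✓)  101101(✓)  111011  111100(✓)
size-2^1 implicants → -00110  000-10  1-1100  10110-
Unchecked terms (primes): -00110, 000-10, 001011, 011101, 1-1100, 100000, 10110-, 111011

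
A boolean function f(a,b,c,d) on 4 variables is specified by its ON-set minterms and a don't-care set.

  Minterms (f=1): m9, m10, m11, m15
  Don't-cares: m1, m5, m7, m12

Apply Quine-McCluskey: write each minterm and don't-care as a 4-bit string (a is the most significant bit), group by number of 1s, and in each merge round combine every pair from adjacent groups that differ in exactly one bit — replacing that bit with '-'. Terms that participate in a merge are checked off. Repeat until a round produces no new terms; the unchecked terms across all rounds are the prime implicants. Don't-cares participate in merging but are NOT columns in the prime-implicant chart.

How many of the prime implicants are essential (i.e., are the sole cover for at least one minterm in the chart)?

1

size-2^0 implicants → 0001(✓)  0101(✓)  0111(✓)  1001(✓)  1010(✓)  1011(✓)  1100  1111(✓)
size-2^1 implicants → -001  -111  0-01  01-1  1-11  10-1  101-
Unchecked terms (primes): -001, -111, 0-01, 01-1, 1-11, 10-1, 101-, 1100
Minterm coverage:
  m9 ⊆ -001,10-1
  m10 ⊆ 101- [E]
  m11 ⊆ 1-11,10-1,101-
  m15 ⊆ -111,1-11
E = {101-}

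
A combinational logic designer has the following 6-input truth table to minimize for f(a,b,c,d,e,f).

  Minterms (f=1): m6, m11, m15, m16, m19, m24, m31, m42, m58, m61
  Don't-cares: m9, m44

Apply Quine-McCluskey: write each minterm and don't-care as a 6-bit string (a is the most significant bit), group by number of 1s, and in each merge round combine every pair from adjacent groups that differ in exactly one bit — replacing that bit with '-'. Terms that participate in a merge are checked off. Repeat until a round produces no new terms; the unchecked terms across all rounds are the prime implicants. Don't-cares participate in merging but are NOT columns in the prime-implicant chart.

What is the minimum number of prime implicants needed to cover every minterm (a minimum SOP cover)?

[col 0] 000110, 001001*, 001011*, 001111*, 010000*, 010011, 011000*, 011111*, 101010*, 101100, 111010*, 111101
[col 1] 0-1111, 001-11, 0010-1, 01-000, 1-1010
Prime implicants: 0-1111, 000110, 001-11, 0010-1, 01-000, 010011, 1-1010, 101100, 111101
PI chart (minterm → PIs covering it):
  6 | 000110  (sole → essential)
  11 | 001-11,0010-1
  15 | 0-1111,001-11
  16 | 01-000  (sole → essential)
  19 | 010011  (sole → essential)
  24 | 01-000  (sole → essential)
  31 | 0-1111  (sole → essential)
  42 | 1-1010  (sole → essential)
  58 | 1-1010  (sole → essential)
  61 | 111101  (sole → essential)
Essential prime implicants: 0-1111, 000110, 01-000, 010011, 1-1010, 111101
Petrick residual → 001-11
Minimum SOP uses 7 PIs: a'cdef + a'b'c'def' + a'b'cef + a'bd'e'f' + a'bc'd'ef + acd'ef' + abcde'f

7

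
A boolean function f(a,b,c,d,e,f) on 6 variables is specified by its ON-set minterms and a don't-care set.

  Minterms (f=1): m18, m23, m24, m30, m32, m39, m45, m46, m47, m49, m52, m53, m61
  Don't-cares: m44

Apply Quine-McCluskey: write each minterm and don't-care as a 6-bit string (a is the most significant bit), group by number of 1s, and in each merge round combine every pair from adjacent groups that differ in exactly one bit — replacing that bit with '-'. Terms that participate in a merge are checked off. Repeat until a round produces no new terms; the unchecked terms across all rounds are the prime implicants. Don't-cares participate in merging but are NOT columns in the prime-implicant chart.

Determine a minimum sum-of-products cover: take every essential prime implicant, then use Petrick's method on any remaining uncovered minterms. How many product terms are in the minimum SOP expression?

10

Round 0: 010010 010111 011000 011110 100000 100111✓ 101100✓ 101101✓ 101110✓ 101111✓ 110001✓ 110100✓ 110101✓ 111101✓
Round 1: 1-1101 10-111 1011-0✓ 1011-1✓ 10110-✓ 10111-✓ 11-101 110-01 11010-
Round 2: 1011--
PIs = {010010, 010111, 011000, 011110, 1-1101, 10-111, 100000, 1011--, 11-101, 110-01, 11010-}
Coverage chart:
  m18: 010010 ←essential
  m23: 010111 ←essential
  m24: 011000 ←essential
  m30: 011110 ←essential
  m32: 100000 ←essential
  m39: 10-111 ←essential
  m45: 1-1101,1011--
  m46: 1011-- ←essential
  m47: 10-111,1011--
  m49: 110-01 ←essential
  m52: 11010- ←essential
  m53: 11-101,110-01,11010-
  m61: 1-1101,11-101
Essential: 010010, 010111, 011000, 011110, 10-111, 100000, 1011--, 110-01, 11010-
Petrick residual → 1-1101
Min cover (10 terms): a'bc'd'ef' + a'bc'def + a'bcd'e'f' + a'bcdef' + acde'f + ab'def + ab'c'd'e'f' + ab'cd + abc'e'f + abc'de'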